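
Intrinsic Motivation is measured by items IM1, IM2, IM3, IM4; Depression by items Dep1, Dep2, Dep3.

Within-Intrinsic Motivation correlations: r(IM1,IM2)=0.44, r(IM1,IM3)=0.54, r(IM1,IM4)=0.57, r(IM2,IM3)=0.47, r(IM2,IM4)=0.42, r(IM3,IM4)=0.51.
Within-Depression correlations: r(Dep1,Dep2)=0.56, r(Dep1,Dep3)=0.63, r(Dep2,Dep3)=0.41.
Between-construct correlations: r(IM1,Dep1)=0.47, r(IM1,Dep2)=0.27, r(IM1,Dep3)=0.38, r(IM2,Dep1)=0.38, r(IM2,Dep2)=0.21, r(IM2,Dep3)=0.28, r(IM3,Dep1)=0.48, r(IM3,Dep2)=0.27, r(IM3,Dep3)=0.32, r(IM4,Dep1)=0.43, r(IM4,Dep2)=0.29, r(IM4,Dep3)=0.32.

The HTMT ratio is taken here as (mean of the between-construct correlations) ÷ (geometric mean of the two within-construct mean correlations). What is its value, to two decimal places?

0.67

Between-construct mean = 4.10/12 = 0.3417.
Mean within-IM = 2.95/6 = 0.4917; mean within-Dep = 1.60/3 = 0.5333.
Geometric mean = √(0.4917 × 0.5333) = 0.5121.
HTMT = 0.3417 / 0.5121 = 0.67.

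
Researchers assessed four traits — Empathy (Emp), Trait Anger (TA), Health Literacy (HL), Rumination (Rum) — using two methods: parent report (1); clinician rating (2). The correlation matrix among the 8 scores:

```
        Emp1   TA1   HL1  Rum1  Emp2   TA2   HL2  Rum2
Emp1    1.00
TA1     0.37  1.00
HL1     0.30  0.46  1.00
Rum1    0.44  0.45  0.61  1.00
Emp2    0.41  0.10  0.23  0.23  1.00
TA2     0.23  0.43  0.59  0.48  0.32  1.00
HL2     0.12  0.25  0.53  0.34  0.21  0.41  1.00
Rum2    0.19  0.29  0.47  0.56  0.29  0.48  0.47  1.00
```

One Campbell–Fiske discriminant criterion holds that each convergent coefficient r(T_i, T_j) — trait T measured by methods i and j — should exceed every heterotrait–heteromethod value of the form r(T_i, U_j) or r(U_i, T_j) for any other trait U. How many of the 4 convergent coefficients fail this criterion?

Checking each validity diagonal entry against its comparison values:
Emp (methods 1·2): 0.41 vs {0.23, 0.10, 0.12, 0.23, 0.19, 0.23} → pass.
TA (methods 1·2): 0.43 vs {0.10, 0.23, 0.25, 0.59, 0.29, 0.48} → fail.
HL (methods 1·2): 0.53 vs {0.23, 0.12, 0.59, 0.25, 0.47, 0.34} → fail.
Rum (methods 1·2): 0.56 vs {0.23, 0.19, 0.48, 0.29, 0.34, 0.47} → pass.
2 of 4 fail.

2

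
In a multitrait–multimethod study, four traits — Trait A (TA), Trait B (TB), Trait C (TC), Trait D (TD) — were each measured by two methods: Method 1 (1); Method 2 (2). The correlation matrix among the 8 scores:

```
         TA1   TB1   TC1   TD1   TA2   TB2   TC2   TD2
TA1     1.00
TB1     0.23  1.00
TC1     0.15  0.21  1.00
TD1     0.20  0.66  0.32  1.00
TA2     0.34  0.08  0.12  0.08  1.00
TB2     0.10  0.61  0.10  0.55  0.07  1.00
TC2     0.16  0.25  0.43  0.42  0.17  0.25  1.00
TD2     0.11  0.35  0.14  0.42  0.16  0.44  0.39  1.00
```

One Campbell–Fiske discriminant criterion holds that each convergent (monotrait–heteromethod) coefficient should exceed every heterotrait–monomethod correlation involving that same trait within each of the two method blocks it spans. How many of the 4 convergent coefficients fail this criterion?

Checking each validity diagonal entry against its comparison values:
TA (methods 1·2): 0.34 vs {0.23, 0.07, 0.15, 0.17, 0.20, 0.16} → pass.
TB (methods 1·2): 0.61 vs {0.23, 0.07, 0.21, 0.25, 0.66, 0.44} → fail.
TC (methods 1·2): 0.43 vs {0.15, 0.17, 0.21, 0.25, 0.32, 0.39} → pass.
TD (methods 1·2): 0.42 vs {0.20, 0.16, 0.66, 0.44, 0.32, 0.39} → fail.
2 of 4 fail.

2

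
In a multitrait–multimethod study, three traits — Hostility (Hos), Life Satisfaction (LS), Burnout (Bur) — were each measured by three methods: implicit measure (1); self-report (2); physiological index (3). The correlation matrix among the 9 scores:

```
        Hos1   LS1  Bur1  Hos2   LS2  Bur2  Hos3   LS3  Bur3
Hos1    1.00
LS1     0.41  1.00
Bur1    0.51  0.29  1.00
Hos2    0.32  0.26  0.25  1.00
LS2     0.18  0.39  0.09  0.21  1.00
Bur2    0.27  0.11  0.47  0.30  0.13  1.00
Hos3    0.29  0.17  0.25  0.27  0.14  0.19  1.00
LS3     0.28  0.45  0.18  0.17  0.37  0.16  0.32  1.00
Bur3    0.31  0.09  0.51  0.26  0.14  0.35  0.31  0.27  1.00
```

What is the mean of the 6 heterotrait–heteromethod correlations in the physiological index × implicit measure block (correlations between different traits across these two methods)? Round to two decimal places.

0.21

HTHM values (method 3 × method 1): 0.17, 0.25, 0.28, 0.18, 0.31, 0.09; mean = 1.28/6 = 0.21.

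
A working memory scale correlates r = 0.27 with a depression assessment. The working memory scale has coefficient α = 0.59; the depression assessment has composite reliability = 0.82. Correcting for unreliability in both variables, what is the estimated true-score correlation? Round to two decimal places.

r_true = r_obs / √(r_xx · r_yy) = 0.27 / √(0.59 × 0.82) = 0.27 / √0.4838 = 0.27 / 0.6956 ≈ 0.39.

0.39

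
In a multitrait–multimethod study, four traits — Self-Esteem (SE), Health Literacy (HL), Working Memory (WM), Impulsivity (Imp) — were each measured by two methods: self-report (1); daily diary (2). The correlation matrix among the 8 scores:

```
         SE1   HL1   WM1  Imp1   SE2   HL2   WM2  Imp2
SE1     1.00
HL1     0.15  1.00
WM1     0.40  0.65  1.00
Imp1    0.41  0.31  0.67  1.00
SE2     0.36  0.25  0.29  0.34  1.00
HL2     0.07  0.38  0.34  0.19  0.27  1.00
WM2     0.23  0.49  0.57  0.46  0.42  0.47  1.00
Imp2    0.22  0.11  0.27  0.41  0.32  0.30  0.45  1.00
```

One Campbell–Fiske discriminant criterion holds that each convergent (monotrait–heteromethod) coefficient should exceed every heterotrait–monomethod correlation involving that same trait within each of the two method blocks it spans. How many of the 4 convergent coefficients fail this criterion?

4

Checking each validity diagonal entry against its comparison values:
SE (methods 1·2): 0.36 vs {0.15, 0.27, 0.40, 0.42, 0.41, 0.32} → fail.
HL (methods 1·2): 0.38 vs {0.15, 0.27, 0.65, 0.47, 0.31, 0.30} → fail.
WM (methods 1·2): 0.57 vs {0.40, 0.42, 0.65, 0.47, 0.67, 0.45} → fail.
Imp (methods 1·2): 0.41 vs {0.41, 0.32, 0.31, 0.30, 0.67, 0.45} → fail.
4 of 4 fail.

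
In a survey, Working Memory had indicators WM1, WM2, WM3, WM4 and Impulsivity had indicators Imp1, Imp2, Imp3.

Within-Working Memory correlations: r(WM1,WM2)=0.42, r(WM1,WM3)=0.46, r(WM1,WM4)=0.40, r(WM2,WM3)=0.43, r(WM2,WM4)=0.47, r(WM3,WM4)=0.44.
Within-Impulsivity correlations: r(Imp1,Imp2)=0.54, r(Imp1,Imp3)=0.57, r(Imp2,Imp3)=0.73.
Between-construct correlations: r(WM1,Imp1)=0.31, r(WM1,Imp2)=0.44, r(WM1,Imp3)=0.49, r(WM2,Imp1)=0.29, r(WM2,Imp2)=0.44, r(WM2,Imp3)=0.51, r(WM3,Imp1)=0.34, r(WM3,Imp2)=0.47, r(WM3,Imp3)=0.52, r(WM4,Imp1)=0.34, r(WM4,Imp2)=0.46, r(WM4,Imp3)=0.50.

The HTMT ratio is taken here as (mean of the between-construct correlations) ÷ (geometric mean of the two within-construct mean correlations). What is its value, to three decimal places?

Mean between = 5.11/12 = 0.4258.
Mean within-WM = 2.62/6 = 0.4367; mean within-Imp = 1.84/3 = 0.6133.
Geometric mean = √(0.4367 × 0.6133) = 0.5175.
HTMT = 0.4258 / 0.5175 = 0.823.

0.823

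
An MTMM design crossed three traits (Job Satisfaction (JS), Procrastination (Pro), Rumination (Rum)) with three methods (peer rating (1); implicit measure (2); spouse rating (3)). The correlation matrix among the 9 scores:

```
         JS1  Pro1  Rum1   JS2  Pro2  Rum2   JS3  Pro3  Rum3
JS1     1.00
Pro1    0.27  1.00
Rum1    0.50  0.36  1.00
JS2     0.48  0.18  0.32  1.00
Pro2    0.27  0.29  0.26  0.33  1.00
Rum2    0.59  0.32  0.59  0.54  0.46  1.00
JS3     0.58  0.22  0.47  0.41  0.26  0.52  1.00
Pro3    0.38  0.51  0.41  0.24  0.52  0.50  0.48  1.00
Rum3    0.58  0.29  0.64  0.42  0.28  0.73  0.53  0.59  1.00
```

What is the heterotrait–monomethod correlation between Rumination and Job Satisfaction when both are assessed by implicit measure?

Different traits, same method: r(Rum2, JS2) = 0.54.

0.54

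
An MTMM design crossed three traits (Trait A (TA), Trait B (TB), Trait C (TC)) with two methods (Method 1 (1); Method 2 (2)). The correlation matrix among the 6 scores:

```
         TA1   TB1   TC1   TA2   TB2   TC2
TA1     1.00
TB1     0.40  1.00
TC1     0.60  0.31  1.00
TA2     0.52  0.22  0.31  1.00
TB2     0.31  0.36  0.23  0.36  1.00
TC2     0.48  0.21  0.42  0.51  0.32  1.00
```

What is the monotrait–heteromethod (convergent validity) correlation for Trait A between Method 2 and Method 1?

0.52

Same trait (TA), different methods: r(TA2, TA1) = 0.52.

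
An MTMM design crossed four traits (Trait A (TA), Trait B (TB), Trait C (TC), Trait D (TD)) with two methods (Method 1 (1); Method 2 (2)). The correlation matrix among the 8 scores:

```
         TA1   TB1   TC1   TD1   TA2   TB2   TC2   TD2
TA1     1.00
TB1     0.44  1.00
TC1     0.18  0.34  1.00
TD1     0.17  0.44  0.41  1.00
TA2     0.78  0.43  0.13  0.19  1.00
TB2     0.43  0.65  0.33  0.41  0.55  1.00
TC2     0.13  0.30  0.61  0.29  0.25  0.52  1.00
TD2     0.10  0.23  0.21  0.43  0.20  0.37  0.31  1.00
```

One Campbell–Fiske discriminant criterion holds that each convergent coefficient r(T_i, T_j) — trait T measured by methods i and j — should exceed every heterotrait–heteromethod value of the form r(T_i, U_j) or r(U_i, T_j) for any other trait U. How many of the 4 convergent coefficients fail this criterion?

Each convergent coefficient versus the relevant comparison correlations:
TA (methods 1·2): 0.78 vs {0.43, 0.43, 0.13, 0.13, 0.10, 0.19} → pass.
TB (methods 1·2): 0.65 vs {0.43, 0.43, 0.30, 0.33, 0.23, 0.41} → pass.
TC (methods 1·2): 0.61 vs {0.13, 0.13, 0.33, 0.30, 0.21, 0.29} → pass.
TD (methods 1·2): 0.43 vs {0.19, 0.10, 0.41, 0.23, 0.29, 0.21} → pass.
0 of 4 fail.

0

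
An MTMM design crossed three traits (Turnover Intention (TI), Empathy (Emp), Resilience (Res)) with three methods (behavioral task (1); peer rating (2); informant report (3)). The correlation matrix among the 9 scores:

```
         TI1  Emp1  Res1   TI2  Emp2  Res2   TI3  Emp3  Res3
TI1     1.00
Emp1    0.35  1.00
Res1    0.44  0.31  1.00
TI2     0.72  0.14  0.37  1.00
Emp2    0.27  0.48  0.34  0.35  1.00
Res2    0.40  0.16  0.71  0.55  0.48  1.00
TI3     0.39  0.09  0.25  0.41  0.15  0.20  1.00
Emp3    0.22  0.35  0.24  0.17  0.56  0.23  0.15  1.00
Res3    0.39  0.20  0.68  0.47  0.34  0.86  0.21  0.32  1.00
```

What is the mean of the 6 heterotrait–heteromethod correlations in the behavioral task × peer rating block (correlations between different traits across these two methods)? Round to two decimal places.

HTHM values (method 1 × method 2): 0.27, 0.40, 0.14, 0.16, 0.37, 0.34; mean = 1.68/6 = 0.28.

0.28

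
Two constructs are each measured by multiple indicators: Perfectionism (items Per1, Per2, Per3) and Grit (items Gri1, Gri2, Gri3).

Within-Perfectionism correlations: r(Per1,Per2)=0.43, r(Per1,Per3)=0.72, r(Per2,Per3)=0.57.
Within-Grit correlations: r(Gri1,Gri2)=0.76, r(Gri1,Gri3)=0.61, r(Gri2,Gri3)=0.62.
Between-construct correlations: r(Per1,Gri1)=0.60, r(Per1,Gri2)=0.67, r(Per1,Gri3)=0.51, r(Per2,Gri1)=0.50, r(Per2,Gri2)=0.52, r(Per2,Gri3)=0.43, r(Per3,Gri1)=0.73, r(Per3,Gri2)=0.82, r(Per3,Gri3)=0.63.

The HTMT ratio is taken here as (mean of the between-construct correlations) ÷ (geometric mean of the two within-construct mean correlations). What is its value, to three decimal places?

0.975

Mean heterotrait r = 5.41/9 = 0.6011.
Mean within-Per = 1.72/3 = 0.5733; mean within-Gri = 1.99/3 = 0.6633.
Geometric mean = √(0.5733 × 0.6633) = 0.6167.
HTMT = 0.6011 / 0.6167 = 0.975.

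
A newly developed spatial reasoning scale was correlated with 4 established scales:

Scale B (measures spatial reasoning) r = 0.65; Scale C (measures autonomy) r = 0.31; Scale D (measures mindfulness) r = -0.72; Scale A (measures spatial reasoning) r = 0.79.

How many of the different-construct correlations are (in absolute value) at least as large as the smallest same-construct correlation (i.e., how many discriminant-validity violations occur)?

1

Convergent (same construct = spatial reasoning): Scale B, Scale A.
Smallest convergent = 0.65. Discriminant |r|: 0.31, 0.72; count ≥ 0.65 → 1.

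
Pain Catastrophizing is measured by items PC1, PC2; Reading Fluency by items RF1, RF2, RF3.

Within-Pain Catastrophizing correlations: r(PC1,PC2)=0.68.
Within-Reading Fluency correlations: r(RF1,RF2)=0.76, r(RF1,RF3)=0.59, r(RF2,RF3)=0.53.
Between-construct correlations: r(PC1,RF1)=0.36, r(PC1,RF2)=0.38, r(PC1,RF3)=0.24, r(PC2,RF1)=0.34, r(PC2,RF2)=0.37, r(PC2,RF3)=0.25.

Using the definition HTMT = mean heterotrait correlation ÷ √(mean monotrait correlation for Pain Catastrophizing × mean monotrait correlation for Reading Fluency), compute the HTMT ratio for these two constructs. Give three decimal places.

0.495

Mean heterotrait r = 1.94/6 = 0.3233.
Mean within-PC = 0.68/1 = 0.6800; mean within-RF = 1.88/3 = 0.6267.
Geometric mean = √(0.6800 × 0.6267) = 0.6528.
HTMT = 0.3233 / 0.6528 = 0.495.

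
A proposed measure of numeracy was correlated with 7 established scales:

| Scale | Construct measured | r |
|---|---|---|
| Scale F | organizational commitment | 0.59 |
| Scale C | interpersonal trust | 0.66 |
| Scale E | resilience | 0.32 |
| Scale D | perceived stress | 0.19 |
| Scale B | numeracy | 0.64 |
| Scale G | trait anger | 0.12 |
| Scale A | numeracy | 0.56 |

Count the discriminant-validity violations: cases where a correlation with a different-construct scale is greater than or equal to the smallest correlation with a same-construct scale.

Convergent (same construct = numeracy): Scale B, Scale A.
Smallest convergent = 0.56. Discriminant values: 0.59, 0.66, 0.32, 0.19, 0.12; count ≥ 0.56 → 2.

2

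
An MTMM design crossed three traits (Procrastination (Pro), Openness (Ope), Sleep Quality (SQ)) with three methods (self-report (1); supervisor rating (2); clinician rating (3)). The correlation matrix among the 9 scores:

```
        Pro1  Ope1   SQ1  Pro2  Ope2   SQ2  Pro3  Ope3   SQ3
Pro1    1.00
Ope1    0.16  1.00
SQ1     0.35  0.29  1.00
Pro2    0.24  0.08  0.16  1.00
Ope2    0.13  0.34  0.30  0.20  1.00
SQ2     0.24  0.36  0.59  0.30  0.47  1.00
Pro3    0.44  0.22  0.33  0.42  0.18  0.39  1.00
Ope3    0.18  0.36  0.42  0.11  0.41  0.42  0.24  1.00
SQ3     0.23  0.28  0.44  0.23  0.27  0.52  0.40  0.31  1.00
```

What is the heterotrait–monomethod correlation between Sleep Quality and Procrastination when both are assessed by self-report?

Different traits, same method: r(SQ1, Pro1) = 0.35.

0.35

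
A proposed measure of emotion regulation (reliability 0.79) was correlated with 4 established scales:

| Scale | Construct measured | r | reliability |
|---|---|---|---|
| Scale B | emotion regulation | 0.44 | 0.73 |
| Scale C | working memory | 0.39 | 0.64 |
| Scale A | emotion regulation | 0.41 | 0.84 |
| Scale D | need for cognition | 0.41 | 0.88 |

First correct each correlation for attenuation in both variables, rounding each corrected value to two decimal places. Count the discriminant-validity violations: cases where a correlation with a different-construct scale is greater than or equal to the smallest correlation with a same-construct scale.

Disattenuated r (r / √(r_scale · r_new)):
  Scale B (conv): 0.44 / √(0.73·0.79) = 0.58
  Scale C (disc): 0.39 / √(0.64·0.79) = 0.55
  Scale A (conv): 0.41 / √(0.84·0.79) = 0.50
  Scale D (disc): 0.41 / √(0.88·0.79) = 0.49
Smallest convergent = 0.50. Discriminant values: 0.55, 0.49; count ≥ 0.50 → 1.

1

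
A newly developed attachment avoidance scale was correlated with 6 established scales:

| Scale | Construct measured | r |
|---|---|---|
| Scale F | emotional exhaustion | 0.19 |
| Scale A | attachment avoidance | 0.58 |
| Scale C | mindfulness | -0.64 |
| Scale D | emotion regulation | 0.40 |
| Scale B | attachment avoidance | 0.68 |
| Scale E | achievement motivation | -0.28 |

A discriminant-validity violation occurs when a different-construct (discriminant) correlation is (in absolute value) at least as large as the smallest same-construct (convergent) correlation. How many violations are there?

1

Convergent (same construct = attachment avoidance): Scale A, Scale B.
Smallest convergent = 0.58. Discriminant |r|: 0.19, 0.64, 0.40, 0.28; count ≥ 0.58 → 1.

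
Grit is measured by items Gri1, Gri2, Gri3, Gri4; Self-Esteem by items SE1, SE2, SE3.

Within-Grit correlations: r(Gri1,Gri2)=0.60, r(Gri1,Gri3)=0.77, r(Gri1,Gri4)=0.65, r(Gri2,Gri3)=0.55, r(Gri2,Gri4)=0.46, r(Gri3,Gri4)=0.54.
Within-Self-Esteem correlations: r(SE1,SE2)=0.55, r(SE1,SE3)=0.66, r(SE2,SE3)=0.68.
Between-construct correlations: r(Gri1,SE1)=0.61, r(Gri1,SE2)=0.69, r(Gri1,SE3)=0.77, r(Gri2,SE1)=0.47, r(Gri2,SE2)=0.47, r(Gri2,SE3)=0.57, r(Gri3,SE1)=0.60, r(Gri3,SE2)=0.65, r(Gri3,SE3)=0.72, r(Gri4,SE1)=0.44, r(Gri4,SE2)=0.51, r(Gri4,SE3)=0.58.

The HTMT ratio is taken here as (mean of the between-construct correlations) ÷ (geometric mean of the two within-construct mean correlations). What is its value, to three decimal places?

0.964

Mean heterotrait r = 7.08/12 = 0.5900.
Mean within-Gri = 3.57/6 = 0.5950; mean within-SE = 1.89/3 = 0.6300.
Geometric mean = √(0.5950 × 0.6300) = 0.6122.
HTMT = 0.5900 / 0.6122 = 0.964.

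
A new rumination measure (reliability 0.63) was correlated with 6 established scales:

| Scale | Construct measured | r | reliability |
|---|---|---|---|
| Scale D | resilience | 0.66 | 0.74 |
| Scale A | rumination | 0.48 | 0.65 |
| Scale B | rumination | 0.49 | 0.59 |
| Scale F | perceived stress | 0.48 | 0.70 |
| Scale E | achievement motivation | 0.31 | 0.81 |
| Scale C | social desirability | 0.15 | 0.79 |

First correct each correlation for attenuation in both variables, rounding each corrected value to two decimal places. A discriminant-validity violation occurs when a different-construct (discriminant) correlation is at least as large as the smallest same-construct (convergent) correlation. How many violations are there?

1

Disattenuated r (r / √(r_scale · r_new)):
  Scale D (disc): 0.66 / √(0.74·0.63) = 0.97
  Scale A (conv): 0.48 / √(0.65·0.63) = 0.75
  Scale B (conv): 0.49 / √(0.59·0.63) = 0.80
  Scale F (disc): 0.48 / √(0.70·0.63) = 0.72
  Scale E (disc): 0.31 / √(0.81·0.63) = 0.43
  Scale C (disc): 0.15 / √(0.79·0.63) = 0.21
Smallest convergent = 0.75. Discriminant values: 0.97, 0.72, 0.43, 0.21; count ≥ 0.75 → 1.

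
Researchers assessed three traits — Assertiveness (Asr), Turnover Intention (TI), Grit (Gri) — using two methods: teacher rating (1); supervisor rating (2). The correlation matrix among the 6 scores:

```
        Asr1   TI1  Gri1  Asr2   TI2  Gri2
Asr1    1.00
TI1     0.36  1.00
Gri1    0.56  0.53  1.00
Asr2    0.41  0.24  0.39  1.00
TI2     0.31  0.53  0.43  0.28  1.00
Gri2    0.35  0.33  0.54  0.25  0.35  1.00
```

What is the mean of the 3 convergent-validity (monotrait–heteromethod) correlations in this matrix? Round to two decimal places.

Convergent values: 0.41, 0.53, 0.54; mean = 1.48/3 = 0.49.

0.49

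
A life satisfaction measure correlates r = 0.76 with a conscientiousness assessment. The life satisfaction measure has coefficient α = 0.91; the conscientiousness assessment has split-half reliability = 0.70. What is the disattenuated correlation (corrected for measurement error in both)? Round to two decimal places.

0.95

r_true = r_obs / √(r_xx · r_yy) = 0.76 / √(0.91 × 0.70) = 0.76 / √0.6370 = 0.76 / 0.7981 ≈ 0.95.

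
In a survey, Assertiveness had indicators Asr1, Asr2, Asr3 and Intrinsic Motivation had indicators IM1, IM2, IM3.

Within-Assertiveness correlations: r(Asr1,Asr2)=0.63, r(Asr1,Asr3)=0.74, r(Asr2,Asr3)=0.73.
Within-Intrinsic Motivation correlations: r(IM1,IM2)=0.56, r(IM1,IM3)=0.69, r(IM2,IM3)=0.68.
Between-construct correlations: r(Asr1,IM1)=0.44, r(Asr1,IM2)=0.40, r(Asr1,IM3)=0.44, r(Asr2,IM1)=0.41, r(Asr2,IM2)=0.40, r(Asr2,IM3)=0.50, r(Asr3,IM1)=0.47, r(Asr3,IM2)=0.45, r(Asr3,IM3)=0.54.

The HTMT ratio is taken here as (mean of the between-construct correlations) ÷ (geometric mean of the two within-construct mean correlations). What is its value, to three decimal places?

0.671

Mean heterotrait r = 4.05/9 = 0.4500.
Mean within-Asr = 2.10/3 = 0.7000; mean within-IM = 1.93/3 = 0.6433.
Geometric mean = √(0.7000 × 0.6433) = 0.6711.
HTMT = 0.4500 / 0.6711 = 0.671.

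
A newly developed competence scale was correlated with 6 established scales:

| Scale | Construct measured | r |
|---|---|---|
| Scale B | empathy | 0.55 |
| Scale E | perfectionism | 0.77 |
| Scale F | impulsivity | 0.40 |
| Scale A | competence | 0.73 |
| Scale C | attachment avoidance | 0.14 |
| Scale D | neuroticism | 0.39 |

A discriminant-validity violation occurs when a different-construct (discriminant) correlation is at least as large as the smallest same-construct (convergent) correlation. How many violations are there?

1

Convergent (same construct = competence): Scale A.
Smallest convergent = 0.73. Discriminant values: 0.55, 0.77, 0.40, 0.14, 0.39; count ≥ 0.73 → 1.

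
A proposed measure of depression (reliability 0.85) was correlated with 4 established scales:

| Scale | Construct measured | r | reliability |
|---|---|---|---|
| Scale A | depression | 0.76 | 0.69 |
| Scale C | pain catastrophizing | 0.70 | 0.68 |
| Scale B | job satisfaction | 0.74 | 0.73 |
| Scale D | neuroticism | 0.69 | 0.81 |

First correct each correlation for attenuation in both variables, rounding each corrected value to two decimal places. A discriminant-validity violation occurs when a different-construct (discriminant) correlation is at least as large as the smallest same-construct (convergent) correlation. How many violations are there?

Disattenuated r (r / √(r_scale · r_new)):
  Scale A (conv): 0.76 / √(0.69·0.85) = 0.99
  Scale C (disc): 0.70 / √(0.68·0.85) = 0.92
  Scale B (disc): 0.74 / √(0.73·0.85) = 0.94
  Scale D (disc): 0.69 / √(0.81·0.85) = 0.83
Smallest convergent = 0.99. Discriminant values: 0.92, 0.94, 0.83; count ≥ 0.99 → 0.

0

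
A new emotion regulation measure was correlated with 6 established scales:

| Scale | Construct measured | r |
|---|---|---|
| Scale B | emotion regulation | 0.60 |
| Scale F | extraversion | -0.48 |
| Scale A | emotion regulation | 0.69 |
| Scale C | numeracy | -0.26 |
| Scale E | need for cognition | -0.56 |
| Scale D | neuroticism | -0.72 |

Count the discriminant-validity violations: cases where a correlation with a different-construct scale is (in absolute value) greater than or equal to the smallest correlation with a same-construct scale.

Convergent (same construct = emotion regulation): Scale B, Scale A.
Smallest convergent = 0.60. Discriminant |r|: 0.48, 0.26, 0.56, 0.72; count ≥ 0.60 → 1.

1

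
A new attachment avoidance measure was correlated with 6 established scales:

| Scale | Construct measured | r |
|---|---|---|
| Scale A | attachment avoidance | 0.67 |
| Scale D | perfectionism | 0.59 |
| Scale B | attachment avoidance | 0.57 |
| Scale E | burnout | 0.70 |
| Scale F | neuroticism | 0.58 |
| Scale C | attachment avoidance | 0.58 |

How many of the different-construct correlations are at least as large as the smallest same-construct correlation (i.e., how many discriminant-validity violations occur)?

3

Convergent (same construct = attachment avoidance): Scale A, Scale B, Scale C.
Smallest convergent = 0.57. Discriminant values: 0.59, 0.70, 0.58; count ≥ 0.57 → 3.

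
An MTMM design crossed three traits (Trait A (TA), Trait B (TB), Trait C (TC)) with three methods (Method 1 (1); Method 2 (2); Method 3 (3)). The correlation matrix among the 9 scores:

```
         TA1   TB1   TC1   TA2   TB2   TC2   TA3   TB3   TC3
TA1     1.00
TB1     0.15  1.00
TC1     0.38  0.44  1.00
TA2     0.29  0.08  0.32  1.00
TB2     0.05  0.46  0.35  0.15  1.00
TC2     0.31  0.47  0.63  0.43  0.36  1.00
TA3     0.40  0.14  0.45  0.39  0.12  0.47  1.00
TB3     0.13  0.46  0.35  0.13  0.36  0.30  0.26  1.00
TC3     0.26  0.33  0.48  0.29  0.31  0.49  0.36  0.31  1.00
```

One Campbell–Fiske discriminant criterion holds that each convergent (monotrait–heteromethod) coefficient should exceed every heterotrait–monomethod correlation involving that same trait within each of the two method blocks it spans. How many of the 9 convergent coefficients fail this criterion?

3

Each convergent coefficient versus the relevant comparison correlations:
TA (methods 1·2): 0.29 vs {0.15, 0.15, 0.38, 0.43} → fail.
TA (methods 1·3): 0.40 vs {0.15, 0.26, 0.38, 0.36} → pass.
TA (methods 2·3): 0.39 vs {0.15, 0.26, 0.43, 0.36} → fail.
TB (methods 1·2): 0.46 vs {0.15, 0.15, 0.44, 0.36} → pass.
TB (methods 1·3): 0.46 vs {0.15, 0.26, 0.44, 0.31} → pass.
TB (methods 2·3): 0.36 vs {0.15, 0.26, 0.36, 0.31} → fail.
TC (methods 1·2): 0.63 vs {0.38, 0.43, 0.44, 0.36} → pass.
TC (methods 1·3): 0.48 vs {0.38, 0.36, 0.44, 0.31} → pass.
TC (methods 2·3): 0.49 vs {0.43, 0.36, 0.36, 0.31} → pass.
3 of 9 fail.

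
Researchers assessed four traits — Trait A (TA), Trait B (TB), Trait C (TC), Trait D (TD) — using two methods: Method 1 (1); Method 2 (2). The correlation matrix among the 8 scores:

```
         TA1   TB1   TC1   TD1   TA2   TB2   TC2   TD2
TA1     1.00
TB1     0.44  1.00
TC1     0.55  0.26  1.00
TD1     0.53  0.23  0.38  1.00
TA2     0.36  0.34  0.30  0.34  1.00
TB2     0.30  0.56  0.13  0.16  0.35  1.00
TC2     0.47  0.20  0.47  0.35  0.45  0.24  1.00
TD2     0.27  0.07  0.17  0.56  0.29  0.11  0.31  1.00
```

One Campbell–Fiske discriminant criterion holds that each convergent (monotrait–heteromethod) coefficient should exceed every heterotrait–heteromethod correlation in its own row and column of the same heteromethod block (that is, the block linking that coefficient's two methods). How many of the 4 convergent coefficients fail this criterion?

2

Checking each validity diagonal entry against its comparison values:
TA (methods 1·2): 0.36 vs {0.30, 0.34, 0.47, 0.30, 0.27, 0.34} → fail.
TB (methods 1·2): 0.56 vs {0.34, 0.30, 0.20, 0.13, 0.07, 0.16} → pass.
TC (methods 1·2): 0.47 vs {0.30, 0.47, 0.13, 0.20, 0.17, 0.35} → fail.
TD (methods 1·2): 0.56 vs {0.34, 0.27, 0.16, 0.07, 0.35, 0.17} → pass.
2 of 4 fail.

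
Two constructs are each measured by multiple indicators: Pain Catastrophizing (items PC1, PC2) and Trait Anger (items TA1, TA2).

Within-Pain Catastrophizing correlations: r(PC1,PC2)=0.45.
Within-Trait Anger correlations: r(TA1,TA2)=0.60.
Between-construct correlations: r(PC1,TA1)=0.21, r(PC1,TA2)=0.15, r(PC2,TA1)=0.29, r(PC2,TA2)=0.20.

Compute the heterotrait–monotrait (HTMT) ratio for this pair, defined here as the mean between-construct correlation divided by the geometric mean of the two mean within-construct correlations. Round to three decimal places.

Mean heterotrait r = 0.85/4 = 0.2125.
Mean within-PC = 0.45/1 = 0.4500; mean within-TA = 0.60/1 = 0.6000.
Geometric mean = √(0.4500 × 0.6000) = 0.5196.
HTMT = 0.2125 / 0.5196 = 0.409.

0.409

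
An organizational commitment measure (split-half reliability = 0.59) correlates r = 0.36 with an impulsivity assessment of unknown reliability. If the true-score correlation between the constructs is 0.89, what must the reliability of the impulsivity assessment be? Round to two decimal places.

0.28

r_true = r_obs / √(r_xx · r_yy) ⇒ 0.89 = 0.36 / √(0.59 · r_yy).
√(0.59 · r_yy) = 0.36 / 0.89 = 0.4045; 0.59 · r_yy = 0.1636; r_yy = 0.1636 / 0.59 ≈ 0.28.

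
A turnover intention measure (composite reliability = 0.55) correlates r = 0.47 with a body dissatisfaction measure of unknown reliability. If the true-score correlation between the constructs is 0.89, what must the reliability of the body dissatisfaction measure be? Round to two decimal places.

r_true = r_obs / √(r_xx · r_yy) ⇒ 0.89 = 0.47 / √(0.55 · r_yy).
√(0.55 · r_yy) = 0.47 / 0.89 = 0.5281; 0.55 · r_yy = 0.2789; r_yy = 0.2789 / 0.55 ≈ 0.51.

0.51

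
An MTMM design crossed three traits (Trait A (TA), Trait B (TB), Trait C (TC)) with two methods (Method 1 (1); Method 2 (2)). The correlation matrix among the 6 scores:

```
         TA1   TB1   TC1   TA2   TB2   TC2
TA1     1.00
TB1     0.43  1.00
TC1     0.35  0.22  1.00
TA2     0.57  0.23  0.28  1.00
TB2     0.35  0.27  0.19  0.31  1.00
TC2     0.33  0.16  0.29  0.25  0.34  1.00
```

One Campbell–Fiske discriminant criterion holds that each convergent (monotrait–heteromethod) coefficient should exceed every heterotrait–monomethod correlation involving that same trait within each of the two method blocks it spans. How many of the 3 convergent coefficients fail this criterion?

2

Each convergent coefficient versus the relevant comparison correlations:
TA (methods 1·2): 0.57 vs {0.43, 0.31, 0.35, 0.25} → pass.
TB (methods 1·2): 0.27 vs {0.43, 0.31, 0.22, 0.34} → fail.
TC (methods 1·2): 0.29 vs {0.35, 0.25, 0.22, 0.34} → fail.
2 of 3 fail.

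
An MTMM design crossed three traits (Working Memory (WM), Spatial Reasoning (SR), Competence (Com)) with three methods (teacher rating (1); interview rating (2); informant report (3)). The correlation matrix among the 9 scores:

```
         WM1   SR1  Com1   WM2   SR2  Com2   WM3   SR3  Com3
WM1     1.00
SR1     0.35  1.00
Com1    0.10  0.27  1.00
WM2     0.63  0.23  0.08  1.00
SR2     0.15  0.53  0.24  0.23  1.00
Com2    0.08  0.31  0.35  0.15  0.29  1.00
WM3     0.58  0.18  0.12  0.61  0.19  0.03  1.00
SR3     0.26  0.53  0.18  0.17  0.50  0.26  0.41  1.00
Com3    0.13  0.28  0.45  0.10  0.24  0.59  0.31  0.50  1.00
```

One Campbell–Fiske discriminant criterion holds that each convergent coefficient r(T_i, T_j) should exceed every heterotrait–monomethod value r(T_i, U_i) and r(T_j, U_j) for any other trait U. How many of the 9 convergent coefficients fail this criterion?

2

Checking each validity diagonal entry against its comparison values:
WM (methods 1·2): 0.63 vs {0.35, 0.23, 0.10, 0.15} → pass.
WM (methods 1·3): 0.58 vs {0.35, 0.41, 0.10, 0.31} → pass.
WM (methods 2·3): 0.61 vs {0.23, 0.41, 0.15, 0.31} → pass.
SR (methods 1·2): 0.53 vs {0.35, 0.23, 0.27, 0.29} → pass.
SR (methods 1·3): 0.53 vs {0.35, 0.41, 0.27, 0.50} → pass.
SR (methods 2·3): 0.50 vs {0.23, 0.41, 0.29, 0.50} → fail.
Com (methods 1·2): 0.35 vs {0.10, 0.15, 0.27, 0.29} → pass.
Com (methods 1·3): 0.45 vs {0.10, 0.31, 0.27, 0.50} → fail.
Com (methods 2·3): 0.59 vs {0.15, 0.31, 0.29, 0.50} → pass.
2 of 9 fail.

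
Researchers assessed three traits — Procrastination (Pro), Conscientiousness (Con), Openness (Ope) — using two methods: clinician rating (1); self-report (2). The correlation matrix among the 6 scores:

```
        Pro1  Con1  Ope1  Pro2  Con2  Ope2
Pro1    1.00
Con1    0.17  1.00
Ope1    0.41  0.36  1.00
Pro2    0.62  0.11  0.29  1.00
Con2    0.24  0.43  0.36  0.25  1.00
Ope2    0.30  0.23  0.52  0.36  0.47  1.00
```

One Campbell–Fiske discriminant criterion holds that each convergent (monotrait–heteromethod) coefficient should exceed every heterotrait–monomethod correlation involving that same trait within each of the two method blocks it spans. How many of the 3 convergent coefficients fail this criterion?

Checking each validity diagonal entry against its comparison values:
Pro (methods 1·2): 0.62 vs {0.17, 0.25, 0.41, 0.36} → pass.
Con (methods 1·2): 0.43 vs {0.17, 0.25, 0.36, 0.47} → fail.
Ope (methods 1·2): 0.52 vs {0.41, 0.36, 0.36, 0.47} → pass.
1 of 3 fail.

1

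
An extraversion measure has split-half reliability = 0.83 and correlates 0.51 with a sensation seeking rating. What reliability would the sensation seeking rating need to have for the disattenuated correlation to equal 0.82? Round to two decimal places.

r_true = r_obs / √(r_xx · r_yy) ⇒ 0.82 = 0.51 / √(0.83 · r_yy).
√(0.83 · r_yy) = 0.51 / 0.82 = 0.6220; 0.83 · r_yy = 0.3869; r_yy = 0.3869 / 0.83 ≈ 0.47.

0.47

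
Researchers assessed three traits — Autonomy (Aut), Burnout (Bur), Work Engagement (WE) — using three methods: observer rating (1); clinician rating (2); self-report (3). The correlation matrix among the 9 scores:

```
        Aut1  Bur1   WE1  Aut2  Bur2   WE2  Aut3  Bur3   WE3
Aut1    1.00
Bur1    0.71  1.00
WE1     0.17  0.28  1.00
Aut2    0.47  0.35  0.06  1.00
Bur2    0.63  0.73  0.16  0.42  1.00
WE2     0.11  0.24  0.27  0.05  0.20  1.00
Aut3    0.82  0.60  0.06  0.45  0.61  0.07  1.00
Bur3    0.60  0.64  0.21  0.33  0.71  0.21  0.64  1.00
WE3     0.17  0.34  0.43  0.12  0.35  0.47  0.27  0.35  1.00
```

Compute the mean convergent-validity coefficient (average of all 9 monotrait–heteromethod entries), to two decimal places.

Convergent values: 0.47, 0.82, 0.45, 0.73, 0.64, 0.71, 0.27, 0.43, 0.47; mean = 4.99/9 = 0.55.

0.55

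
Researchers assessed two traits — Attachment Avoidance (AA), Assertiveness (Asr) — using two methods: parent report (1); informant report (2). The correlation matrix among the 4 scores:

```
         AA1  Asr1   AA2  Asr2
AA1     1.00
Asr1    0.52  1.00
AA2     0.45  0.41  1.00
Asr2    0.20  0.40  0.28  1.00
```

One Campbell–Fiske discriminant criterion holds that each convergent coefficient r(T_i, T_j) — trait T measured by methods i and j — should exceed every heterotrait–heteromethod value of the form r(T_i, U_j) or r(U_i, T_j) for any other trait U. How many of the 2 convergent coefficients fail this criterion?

1

Convergent coefficients and their comparison sets:
AA (methods 1·2): 0.45 vs {0.20, 0.41} → pass.
Asr (methods 1·2): 0.40 vs {0.41, 0.20} → fail.
1 of 2 fail.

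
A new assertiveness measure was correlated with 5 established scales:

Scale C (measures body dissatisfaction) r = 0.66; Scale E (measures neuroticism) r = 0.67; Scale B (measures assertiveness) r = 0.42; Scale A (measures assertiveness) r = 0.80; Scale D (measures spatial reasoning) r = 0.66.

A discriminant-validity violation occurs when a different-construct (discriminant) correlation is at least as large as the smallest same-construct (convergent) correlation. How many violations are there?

Convergent (same construct = assertiveness): Scale B, Scale A.
Smallest convergent = 0.42. Discriminant values: 0.66, 0.67, 0.66; count ≥ 0.42 → 3.

3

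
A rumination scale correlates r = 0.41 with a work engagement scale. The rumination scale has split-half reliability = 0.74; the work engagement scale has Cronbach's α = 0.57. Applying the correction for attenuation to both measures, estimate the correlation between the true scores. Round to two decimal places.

0.63

r_true = r_obs / √(r_xx · r_yy) = 0.41 / √(0.74 × 0.57) = 0.41 / √0.4218 = 0.41 / 0.6495 ≈ 0.63.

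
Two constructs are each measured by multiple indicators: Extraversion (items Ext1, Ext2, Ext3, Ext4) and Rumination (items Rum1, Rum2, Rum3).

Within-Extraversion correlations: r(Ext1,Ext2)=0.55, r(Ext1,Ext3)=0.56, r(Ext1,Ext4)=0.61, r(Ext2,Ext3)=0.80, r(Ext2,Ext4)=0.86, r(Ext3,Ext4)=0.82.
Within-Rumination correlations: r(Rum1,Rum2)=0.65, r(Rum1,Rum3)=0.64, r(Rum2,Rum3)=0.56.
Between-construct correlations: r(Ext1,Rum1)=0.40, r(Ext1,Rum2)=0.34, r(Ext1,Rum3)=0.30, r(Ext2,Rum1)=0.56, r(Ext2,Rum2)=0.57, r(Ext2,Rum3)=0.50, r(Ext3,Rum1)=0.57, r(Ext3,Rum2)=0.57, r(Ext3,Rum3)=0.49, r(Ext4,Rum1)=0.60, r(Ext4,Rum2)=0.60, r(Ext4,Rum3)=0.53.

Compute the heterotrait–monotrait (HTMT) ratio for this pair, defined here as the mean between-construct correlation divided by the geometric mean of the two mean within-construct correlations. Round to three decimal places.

0.765

Between-construct mean = 6.03/12 = 0.5025.
Mean within-Ext = 4.20/6 = 0.7000; mean within-Rum = 1.85/3 = 0.6167.
Geometric mean = √(0.7000 × 0.6167) = 0.6570.
HTMT = 0.5025 / 0.6570 = 0.765.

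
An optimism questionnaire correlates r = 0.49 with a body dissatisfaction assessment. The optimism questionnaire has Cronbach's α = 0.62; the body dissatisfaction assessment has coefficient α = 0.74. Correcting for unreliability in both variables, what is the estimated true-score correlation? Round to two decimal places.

r_true = r_obs / √(r_xx · r_yy) = 0.49 / √(0.62 × 0.74) = 0.49 / √0.4588 = 0.49 / 0.6773 ≈ 0.72.

0.72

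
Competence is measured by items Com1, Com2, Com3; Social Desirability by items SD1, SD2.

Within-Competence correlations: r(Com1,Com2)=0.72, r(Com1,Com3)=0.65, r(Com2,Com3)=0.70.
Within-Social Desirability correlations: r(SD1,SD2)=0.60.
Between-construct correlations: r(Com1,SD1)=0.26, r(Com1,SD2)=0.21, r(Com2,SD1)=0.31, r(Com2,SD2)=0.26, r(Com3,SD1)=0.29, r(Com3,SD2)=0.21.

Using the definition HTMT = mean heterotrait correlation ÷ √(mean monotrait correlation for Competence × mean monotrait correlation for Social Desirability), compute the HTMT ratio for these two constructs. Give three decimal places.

0.399

Between-construct mean = 1.54/6 = 0.2567.
Mean within-Com = 2.07/3 = 0.6900; mean within-SD = 0.60/1 = 0.6000.
Geometric mean = √(0.6900 × 0.6000) = 0.6434.
HTMT = 0.2567 / 0.6434 = 0.399.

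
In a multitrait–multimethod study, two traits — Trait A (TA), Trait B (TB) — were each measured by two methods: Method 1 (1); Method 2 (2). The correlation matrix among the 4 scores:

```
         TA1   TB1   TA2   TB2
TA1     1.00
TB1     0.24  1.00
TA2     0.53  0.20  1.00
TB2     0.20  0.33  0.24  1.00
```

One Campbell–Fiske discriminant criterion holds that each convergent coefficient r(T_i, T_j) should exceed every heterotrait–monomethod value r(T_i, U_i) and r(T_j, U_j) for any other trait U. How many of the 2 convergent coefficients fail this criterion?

Checking each validity diagonal entry against its comparison values:
TA (methods 1·2): 0.53 vs {0.24, 0.24} → pass.
TB (methods 1·2): 0.33 vs {0.24, 0.24} → pass.
0 of 2 fail.

0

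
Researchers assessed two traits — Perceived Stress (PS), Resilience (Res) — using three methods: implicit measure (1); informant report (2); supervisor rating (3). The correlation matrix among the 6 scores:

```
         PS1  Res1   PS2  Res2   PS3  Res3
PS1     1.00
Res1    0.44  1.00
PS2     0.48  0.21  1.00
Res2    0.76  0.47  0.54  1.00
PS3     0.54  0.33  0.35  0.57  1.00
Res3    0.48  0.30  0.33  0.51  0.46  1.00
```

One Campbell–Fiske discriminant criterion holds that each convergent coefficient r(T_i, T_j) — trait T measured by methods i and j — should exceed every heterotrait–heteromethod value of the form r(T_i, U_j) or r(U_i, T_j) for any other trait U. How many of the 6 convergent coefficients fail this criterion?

Each convergent coefficient versus the relevant comparison correlations:
PS (methods 1·2): 0.48 vs {0.76, 0.21} → fail.
PS (methods 1·3): 0.54 vs {0.48, 0.33} → pass.
PS (methods 2·3): 0.35 vs {0.33, 0.57} → fail.
Res (methods 1·2): 0.47 vs {0.21, 0.76} → fail.
Res (methods 1·3): 0.30 vs {0.33, 0.48} → fail.
Res (methods 2·3): 0.51 vs {0.57, 0.33} → fail.
5 of 6 fail.

5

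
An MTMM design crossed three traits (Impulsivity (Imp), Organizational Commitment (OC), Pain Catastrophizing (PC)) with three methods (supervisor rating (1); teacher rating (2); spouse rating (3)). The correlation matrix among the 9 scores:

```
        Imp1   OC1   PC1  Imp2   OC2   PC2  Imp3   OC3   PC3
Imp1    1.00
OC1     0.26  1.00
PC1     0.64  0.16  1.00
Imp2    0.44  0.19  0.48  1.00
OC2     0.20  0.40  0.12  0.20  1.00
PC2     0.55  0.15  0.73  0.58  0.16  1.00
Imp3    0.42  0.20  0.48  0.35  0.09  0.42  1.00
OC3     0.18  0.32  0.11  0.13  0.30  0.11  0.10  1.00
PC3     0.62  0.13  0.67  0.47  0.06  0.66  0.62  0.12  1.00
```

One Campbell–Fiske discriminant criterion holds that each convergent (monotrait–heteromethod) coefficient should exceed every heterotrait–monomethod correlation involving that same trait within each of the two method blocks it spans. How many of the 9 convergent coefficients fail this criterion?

Convergent coefficients and their comparison sets:
Imp (methods 1·2): 0.44 vs {0.26, 0.20, 0.64, 0.58} → fail.
Imp (methods 1·3): 0.42 vs {0.26, 0.10, 0.64, 0.62} → fail.
Imp (methods 2·3): 0.35 vs {0.20, 0.10, 0.58, 0.62} → fail.
OC (methods 1·2): 0.40 vs {0.26, 0.20, 0.16, 0.16} → pass.
OC (methods 1·3): 0.32 vs {0.26, 0.10, 0.16, 0.12} → pass.
OC (methods 2·3): 0.30 vs {0.20, 0.10, 0.16, 0.12} → pass.
PC (methods 1·2): 0.73 vs {0.64, 0.58, 0.16, 0.16} → pass.
PC (methods 1·3): 0.67 vs {0.64, 0.62, 0.16, 0.12} → pass.
PC (methods 2·3): 0.66 vs {0.58, 0.62, 0.16, 0.12} → pass.
3 of 9 fail.

3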